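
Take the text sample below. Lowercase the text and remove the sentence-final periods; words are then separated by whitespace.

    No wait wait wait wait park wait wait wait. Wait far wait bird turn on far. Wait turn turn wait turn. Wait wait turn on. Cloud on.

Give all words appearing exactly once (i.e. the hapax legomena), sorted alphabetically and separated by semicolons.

bird; cloud; no; park

Unigram counts meeting the condition (exactly once (i.e. the hapax legomena)):
  bird: 1
  cloud: 1
  no: 1
  park: 1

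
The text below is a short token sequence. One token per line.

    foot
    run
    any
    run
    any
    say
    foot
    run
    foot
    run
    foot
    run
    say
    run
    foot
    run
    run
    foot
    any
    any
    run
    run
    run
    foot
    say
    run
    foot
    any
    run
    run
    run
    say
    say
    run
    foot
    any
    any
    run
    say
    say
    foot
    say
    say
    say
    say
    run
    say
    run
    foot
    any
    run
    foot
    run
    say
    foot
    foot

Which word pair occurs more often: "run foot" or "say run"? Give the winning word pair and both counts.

"run foot": 9 occurrences
"say run": 5 occurrences

"run foot" (9 vs 5)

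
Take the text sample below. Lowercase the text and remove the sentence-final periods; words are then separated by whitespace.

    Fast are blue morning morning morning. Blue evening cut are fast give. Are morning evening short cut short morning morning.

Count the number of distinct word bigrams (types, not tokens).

17

20 tokens → 19 bigram windows in total.
Repeated bigrams (each contributes count−1 duplicates):
  morning morning: 3
2 duplicate windows → 19 − 2 = 17 distinct.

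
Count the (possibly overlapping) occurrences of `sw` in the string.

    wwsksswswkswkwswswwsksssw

6

Sliding a length-2 window over the 25 characters (24 positions):
  position 6–7: sw
  position 8–9: sw
  position 11–12: sw
  position 15–16: sw
  position 17–18: sw
  position 24–25: sw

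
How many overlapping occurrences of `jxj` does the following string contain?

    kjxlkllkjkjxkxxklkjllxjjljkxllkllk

Sliding a length-3 window over the 34 characters (32 positions):
  (no match at any position)

0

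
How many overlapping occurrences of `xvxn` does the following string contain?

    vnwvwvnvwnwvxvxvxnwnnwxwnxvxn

Sliding a length-4 window over the 29 characters (26 positions):
  position 15–18: xvxn
  position 26–29: xvxn

2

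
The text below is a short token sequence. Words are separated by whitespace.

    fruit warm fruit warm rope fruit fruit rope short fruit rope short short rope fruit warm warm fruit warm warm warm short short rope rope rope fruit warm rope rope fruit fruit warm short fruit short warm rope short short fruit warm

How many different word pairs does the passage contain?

15

42 tokens → 41 bigram windows in total.
Repeated bigrams (each contributes count−1 duplicates):
  fruit warm: 7
  rope fruit: 4
  rope rope: 3
  rope short: 3
  short fruit: 3
  short short: 3
  warm rope: 3
  warm warm: 3
  … (5 more repeated)
26 duplicate windows → 41 − 26 = 15 distinct.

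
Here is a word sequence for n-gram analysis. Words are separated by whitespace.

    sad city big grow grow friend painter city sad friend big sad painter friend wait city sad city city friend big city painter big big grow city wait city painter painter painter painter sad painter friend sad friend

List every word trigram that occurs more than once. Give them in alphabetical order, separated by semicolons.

painter painter painter; sad painter friend

Trigram counts meeting the condition (more than once):
  painter painter painter: 2
  sad painter friend: 2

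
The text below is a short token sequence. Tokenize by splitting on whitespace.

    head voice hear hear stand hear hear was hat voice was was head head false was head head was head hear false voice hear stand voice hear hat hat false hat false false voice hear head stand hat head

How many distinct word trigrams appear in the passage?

35

39 tokens → 37 trigram windows in total.
Repeated trigrams (each contributes count−1 duplicates):
  false voice hear: 2
  was head head: 2
2 duplicate windows → 37 − 2 = 35 distinct.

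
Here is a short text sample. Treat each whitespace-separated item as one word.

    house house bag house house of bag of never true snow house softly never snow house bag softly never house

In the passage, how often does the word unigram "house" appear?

7

Scanning the 20 tokens for "house":
  position 1: house
  position 2: house
  position 4: house
  position 5: house
  position 12: house
  position 16: house
  position 20: house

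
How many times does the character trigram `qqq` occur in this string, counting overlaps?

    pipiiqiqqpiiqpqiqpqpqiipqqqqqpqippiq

Sliding a length-3 window over the 36 characters (34 positions):
  position 25–27: qqq
  position 26–28: qqq
  position 27–29: qqq

3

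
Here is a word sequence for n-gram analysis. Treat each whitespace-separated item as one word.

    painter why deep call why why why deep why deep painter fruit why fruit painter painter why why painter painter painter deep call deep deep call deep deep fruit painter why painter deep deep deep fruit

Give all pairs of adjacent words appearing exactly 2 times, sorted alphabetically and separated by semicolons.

Bigram counts meeting the condition (exactly 2 times):
  call deep: 2
  deep fruit: 2
  fruit painter: 2
  painter deep: 2
  why painter: 2

call deep; deep fruit; fruit painter; painter deep; why painter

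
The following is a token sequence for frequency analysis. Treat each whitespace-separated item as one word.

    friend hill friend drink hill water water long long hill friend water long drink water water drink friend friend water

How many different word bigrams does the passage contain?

15

20 tokens → 19 bigram windows in total.
Repeated bigrams (each contributes count−1 duplicates):
  friend water: 2
  hill friend: 2
  water long: 2
  water water: 2
4 duplicate windows → 19 − 4 = 15 distinct.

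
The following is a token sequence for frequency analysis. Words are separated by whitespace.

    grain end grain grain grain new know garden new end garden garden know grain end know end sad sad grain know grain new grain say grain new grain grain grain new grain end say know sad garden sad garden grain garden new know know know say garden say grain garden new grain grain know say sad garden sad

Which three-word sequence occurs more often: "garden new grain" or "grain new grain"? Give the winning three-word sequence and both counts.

"garden new grain": 1 occurrence
"grain new grain": 3 occurrences

"grain new grain" (3 vs 1)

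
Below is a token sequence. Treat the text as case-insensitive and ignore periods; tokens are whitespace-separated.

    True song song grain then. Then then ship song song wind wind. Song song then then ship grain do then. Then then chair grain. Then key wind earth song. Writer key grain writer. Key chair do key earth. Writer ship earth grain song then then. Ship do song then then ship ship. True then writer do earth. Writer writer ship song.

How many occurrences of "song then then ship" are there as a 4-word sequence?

3

Scanning the 58 overlapping 4-gram windows for "song then then ship":
  position 14–17: song then then ship
  position 43–46: song then then ship
  position 48–51: song then then ship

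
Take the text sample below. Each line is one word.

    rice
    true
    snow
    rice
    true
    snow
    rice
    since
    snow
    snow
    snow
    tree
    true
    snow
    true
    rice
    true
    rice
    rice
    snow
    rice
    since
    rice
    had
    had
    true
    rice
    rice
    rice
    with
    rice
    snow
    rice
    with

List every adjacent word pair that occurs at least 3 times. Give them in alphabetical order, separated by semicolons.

Bigram counts meeting the condition (at least 3 times):
  rice rice: 3
  rice true: 3
  snow rice: 4
  true rice: 3
  true snow: 3

rice rice; rice true; snow rice; true rice; true snow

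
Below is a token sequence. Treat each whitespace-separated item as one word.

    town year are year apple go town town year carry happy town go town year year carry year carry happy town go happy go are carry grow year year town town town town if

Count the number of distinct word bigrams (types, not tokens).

21

34 tokens → 33 bigram windows in total.
Repeated bigrams (each contributes count−1 duplicates):
  town town: 4
  town year: 3
  year carry: 3
  carry happy: 2
  go town: 2
  happy town: 2
  town go: 2
  year year: 2
12 duplicate windows → 33 − 12 = 21 distinct.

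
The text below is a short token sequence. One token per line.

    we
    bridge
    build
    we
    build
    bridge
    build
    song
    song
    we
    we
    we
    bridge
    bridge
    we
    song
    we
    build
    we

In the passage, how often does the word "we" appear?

Scanning the 19 tokens for "we":
  position 1: we
  position 4: we
  position 10: we
  position 11: we
  position 12: we
  position 15: we
  position 17: we
  position 19: we

8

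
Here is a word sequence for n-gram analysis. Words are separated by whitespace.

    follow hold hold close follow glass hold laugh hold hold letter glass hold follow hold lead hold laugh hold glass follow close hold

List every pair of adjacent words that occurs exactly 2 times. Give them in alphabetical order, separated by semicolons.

follow hold; glass hold; hold hold; hold laugh; laugh hold

Bigram counts meeting the condition (exactly 2 times):
  follow hold: 2
  glass hold: 2
  hold hold: 2
  hold laugh: 2
  laugh hold: 2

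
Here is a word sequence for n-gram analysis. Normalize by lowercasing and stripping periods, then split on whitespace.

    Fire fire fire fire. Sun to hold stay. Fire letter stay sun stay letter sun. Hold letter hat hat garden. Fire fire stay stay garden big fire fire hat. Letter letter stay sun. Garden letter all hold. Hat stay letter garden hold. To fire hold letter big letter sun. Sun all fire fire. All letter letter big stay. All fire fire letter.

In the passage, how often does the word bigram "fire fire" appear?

Scanning the 61 overlapping bigram windows for "fire fire":
  position 1–2: fire fire
  position 2–3: fire fire
  position 3–4: fire fire
  position 21–22: fire fire
  position 27–28: fire fire
  position 52–53: fire fire
  position 60–61: fire fire

7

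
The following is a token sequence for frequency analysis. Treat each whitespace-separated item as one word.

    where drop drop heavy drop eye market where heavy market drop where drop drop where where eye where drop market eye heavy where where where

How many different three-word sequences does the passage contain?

25 tokens → 23 trigram windows in total.
Repeated trigrams (each contributes count−1 duplicates):
  where drop drop: 2
1 duplicate windows → 23 − 1 = 22 distinct.

22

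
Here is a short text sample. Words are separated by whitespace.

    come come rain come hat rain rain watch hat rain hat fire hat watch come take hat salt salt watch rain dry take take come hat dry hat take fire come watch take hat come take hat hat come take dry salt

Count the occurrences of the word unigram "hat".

10

Scanning the 42 tokens for "hat":
  position 5: hat
  position 9: hat
  position 11: hat
  position 13: hat
  position 17: hat
  position 26: hat
  position 28: hat
  position 34: hat
  position 37: hat
  position 38: hat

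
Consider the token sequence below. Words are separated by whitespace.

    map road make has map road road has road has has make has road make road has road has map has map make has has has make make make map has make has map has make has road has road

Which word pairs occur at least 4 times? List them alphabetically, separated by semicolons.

Bigram counts meeting the condition (at least 4 times):
  has make: 4
  has map: 4
  has road: 5
  make has: 5
  road has: 5

has make; has map; has road; make has; road has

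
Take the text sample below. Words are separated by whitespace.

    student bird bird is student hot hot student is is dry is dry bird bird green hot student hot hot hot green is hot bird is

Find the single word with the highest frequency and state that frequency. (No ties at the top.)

Unigram frequencies (highest first):
  hot: 7
  is: 6
  bird: 5
  student: 4
  dry: 2
  green: 2

"hot", 7 times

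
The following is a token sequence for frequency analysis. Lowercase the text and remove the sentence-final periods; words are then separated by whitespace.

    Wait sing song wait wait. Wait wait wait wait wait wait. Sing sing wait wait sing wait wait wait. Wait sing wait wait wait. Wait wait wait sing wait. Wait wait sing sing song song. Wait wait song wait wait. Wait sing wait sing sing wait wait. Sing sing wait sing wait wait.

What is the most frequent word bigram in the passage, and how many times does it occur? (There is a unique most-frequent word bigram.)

Bigram frequencies (highest first):
  wait wait: 23
  wait sing: 10
  sing wait: 8
  sing sing: 4
  song wait: 3
  sing song: 2
  … (2 more, each ≤ 1)

"wait wait", 23 times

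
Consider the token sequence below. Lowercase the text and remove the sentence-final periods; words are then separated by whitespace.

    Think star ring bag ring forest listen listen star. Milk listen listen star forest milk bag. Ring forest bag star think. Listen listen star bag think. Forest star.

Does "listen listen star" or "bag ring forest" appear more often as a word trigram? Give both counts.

"listen listen star" (3 vs 2)

"listen listen star": 3 occurrences
"bag ring forest": 2 occurrences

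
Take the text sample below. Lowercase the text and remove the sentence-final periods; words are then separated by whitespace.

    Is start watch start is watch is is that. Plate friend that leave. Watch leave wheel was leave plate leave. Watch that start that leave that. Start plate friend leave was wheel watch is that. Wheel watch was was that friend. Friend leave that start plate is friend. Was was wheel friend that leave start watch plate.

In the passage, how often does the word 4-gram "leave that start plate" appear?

2

Scanning the 54 overlapping 4-gram windows for "leave that start plate":
  position 25–28: leave that start plate
  position 43–46: leave that start plate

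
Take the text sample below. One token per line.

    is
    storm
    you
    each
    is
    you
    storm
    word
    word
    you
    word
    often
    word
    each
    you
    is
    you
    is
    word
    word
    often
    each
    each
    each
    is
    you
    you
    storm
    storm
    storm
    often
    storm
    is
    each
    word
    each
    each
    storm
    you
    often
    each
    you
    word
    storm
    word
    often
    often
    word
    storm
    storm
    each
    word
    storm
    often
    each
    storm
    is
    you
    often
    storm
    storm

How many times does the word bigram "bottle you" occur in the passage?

0

Scanning the 60 overlapping bigram windows for "bottle you":
  (none found)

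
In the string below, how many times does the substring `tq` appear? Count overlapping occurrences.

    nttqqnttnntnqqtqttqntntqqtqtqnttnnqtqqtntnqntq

Sliding a length-2 window over the 46 characters (45 positions):
  position 3–4: tq
  position 15–16: tq
  position 18–19: tq
  position 23–24: tq
  position 26–27: tq
  position 28–29: tq
  position 36–37: tq
  position 45–46: tq

8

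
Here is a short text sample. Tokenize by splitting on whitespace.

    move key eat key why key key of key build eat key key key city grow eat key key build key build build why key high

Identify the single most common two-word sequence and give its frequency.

Bigram frequencies (highest first):
  key key: 4
  eat key: 3
  key build: 3
  why key: 2
  move key: 1
  key eat: 1
  … (11 more, each ≤ 1)

"key key", 4 times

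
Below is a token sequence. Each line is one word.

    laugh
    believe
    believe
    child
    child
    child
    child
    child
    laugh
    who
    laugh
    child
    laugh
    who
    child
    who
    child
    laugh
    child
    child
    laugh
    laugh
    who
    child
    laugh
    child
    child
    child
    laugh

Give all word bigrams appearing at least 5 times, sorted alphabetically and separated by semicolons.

Bigram counts meeting the condition (at least 5 times):
  child child: 7
  child laugh: 6

child child; child laugh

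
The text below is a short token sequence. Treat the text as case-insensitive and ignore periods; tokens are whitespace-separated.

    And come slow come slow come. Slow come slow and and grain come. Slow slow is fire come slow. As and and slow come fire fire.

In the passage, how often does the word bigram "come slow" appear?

Scanning the 25 overlapping bigram windows for "come slow":
  position 2–3: come slow
  position 4–5: come slow
  position 6–7: come slow
  position 8–9: come slow
  position 13–14: come slow
  position 18–19: come slow

6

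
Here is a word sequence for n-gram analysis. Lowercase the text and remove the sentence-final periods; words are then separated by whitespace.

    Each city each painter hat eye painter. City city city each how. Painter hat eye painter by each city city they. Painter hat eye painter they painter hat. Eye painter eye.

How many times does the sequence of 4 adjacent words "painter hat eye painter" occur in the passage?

4

Scanning the 28 overlapping 4-gram windows for "painter hat eye painter":
  position 4–7: painter hat eye painter
  position 13–16: painter hat eye painter
  position 22–25: painter hat eye painter
  position 27–30: painter hat eye painter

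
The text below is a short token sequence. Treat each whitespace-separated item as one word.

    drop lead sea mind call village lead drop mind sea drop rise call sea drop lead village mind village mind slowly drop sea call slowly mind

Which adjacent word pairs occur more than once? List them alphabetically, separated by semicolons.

Bigram counts meeting the condition (more than once):
  drop lead: 2
  sea drop: 2
  village mind: 2

drop lead; sea drop; village mind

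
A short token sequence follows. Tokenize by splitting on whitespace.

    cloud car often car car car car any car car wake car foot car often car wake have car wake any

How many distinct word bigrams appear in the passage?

21 tokens → 20 bigram windows in total.
Repeated bigrams (each contributes count−1 duplicates):
  car car: 4
  car wake: 3
  car often: 2
  often car: 2
7 duplicate windows → 20 − 7 = 13 distinct.

13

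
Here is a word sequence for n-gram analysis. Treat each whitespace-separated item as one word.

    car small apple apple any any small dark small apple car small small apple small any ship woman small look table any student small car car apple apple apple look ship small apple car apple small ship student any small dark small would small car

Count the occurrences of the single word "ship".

3

Scanning the 45 tokens for "ship":
  position 17: ship
  position 31: ship
  position 37: ship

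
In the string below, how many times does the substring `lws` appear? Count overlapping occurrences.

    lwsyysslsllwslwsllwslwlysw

Sliding a length-3 window over the 26 characters (24 positions):
  position 1–3: lws
  position 11–13: lws
  position 14–16: lws
  position 18–20: lws

4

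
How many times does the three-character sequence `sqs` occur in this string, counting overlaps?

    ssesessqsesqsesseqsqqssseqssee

2

Sliding a length-3 window over the 30 characters (28 positions):
  position 7–9: sqs
  position 11–13: sqs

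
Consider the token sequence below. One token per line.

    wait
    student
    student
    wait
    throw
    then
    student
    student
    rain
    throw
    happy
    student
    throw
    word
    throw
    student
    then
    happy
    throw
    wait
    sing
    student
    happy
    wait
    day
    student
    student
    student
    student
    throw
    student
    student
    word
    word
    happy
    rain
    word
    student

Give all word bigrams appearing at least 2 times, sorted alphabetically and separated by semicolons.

Bigram counts meeting the condition (at least 2 times):
  student student: 6
  student throw: 2
  throw student: 2

student student; student throw; throw student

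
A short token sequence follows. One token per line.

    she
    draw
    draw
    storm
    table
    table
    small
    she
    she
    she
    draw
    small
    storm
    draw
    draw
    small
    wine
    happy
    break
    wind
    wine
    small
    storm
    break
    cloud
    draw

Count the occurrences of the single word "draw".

Scanning the 26 tokens for "draw":
  position 2: draw
  position 3: draw
  position 11: draw
  position 14: draw
  position 15: draw
  position 26: draw

6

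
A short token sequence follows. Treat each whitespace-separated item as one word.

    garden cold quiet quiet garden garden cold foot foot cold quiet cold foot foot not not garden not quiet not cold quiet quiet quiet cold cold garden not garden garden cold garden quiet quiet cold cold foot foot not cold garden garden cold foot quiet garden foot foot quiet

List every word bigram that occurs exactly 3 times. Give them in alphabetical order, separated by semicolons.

cold garden; cold quiet; garden garden; quiet cold

Bigram counts meeting the condition (exactly 3 times):
  cold garden: 3
  cold quiet: 3
  garden garden: 3
  quiet cold: 3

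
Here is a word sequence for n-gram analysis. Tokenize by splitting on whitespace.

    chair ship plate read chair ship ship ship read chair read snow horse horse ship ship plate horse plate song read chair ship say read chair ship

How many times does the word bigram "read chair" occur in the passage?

Scanning the 26 overlapping bigram windows for "read chair":
  position 4–5: read chair
  position 9–10: read chair
  position 21–22: read chair
  position 25–26: read chair

4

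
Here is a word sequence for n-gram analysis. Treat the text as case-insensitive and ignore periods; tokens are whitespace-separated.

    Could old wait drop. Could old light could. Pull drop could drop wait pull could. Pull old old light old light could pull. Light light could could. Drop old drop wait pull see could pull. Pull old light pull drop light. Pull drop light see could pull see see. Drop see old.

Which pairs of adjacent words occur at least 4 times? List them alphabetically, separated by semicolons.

Bigram counts meeting the condition (at least 4 times):
  could pull: 5
  old light: 4

could pull; old light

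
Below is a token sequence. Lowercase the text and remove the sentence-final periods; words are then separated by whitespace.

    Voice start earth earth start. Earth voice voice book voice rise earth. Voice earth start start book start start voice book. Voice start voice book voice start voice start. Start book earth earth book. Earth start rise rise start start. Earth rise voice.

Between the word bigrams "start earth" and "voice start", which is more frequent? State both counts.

"voice start" (4 vs 3)

"start earth": 3 occurrences
"voice start": 4 occurrences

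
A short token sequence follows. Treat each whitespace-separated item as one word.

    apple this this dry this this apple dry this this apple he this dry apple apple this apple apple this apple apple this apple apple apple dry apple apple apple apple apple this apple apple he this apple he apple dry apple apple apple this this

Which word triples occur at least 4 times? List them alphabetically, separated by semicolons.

Trigram counts meeting the condition (at least 4 times):
  apple apple apple: 5
  apple apple this: 5
  apple this apple: 4
  this apple apple: 4

apple apple apple; apple apple this; apple this apple; this apple apple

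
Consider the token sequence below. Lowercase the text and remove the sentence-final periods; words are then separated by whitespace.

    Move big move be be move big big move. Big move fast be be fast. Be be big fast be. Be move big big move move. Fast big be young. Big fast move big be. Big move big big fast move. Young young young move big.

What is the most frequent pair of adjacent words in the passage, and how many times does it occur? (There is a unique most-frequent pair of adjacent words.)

"move big", 7 times

Bigram frequencies (highest first):
  move big: 7
  big move: 5
  be be: 4
  big big: 3
  fast be: 3
  big fast: 3
  … (14 more, each ≤ 2)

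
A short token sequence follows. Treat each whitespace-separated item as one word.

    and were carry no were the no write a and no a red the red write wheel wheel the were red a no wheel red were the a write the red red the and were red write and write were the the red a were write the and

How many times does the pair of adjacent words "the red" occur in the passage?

3

Scanning the 47 overlapping bigram windows for "the red":
  position 14–15: the red
  position 30–31: the red
  position 42–43: the red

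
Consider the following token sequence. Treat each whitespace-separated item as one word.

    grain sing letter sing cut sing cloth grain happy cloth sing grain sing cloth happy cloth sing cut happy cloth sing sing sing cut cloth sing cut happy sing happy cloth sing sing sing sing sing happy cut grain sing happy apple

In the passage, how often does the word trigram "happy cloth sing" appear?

Scanning the 40 overlapping trigram windows for "happy cloth sing":
  position 9–11: happy cloth sing
  position 15–17: happy cloth sing
  position 19–21: happy cloth sing
  position 30–32: happy cloth sing

4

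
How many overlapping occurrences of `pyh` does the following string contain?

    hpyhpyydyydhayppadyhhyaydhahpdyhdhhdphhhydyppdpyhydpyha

Sliding a length-3 window over the 55 characters (53 positions):
  position 2–4: pyh
  position 47–49: pyh
  position 52–54: pyh

3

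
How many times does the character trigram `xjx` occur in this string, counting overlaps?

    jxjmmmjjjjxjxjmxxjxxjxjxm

Sliding a length-3 window over the 25 characters (23 positions):
  position 11–13: xjx
  position 17–19: xjx
  position 20–22: xjx
  position 22–24: xjx

4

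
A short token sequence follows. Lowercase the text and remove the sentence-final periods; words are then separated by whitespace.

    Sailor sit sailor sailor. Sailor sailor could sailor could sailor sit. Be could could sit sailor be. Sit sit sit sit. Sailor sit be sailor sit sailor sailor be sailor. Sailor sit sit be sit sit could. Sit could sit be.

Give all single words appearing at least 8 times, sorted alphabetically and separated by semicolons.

Unigram counts meeting the condition (at least 8 times):
  sailor: 14
  sit: 15

sailor; sit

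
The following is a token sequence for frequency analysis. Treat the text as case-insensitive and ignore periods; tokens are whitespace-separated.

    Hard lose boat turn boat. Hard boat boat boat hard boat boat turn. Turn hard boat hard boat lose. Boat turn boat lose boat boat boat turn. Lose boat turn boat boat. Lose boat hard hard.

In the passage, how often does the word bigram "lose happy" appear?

Scanning the 35 overlapping bigram windows for "lose happy":
  (none found)

0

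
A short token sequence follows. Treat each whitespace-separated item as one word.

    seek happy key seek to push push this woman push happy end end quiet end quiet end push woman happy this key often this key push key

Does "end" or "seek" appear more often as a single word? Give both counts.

"end": 4 occurrences
"seek": 2 occurrences

"end" (4 vs 2)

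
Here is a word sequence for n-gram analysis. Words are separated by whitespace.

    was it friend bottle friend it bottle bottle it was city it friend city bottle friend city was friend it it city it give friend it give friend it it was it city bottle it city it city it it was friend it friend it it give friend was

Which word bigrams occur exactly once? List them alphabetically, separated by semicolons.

bottle bottle; city was; friend bottle; friend was; it bottle; was city

Bigram counts meeting the condition (exactly once):
  bottle bottle: 1
  city was: 1
  friend bottle: 1
  friend was: 1
  it bottle: 1
  was city: 1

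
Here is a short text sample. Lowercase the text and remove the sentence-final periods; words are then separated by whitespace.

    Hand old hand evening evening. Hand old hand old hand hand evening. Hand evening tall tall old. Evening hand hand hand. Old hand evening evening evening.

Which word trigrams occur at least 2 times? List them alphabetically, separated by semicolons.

Trigram counts meeting the condition (at least 2 times):
  hand evening evening: 2
  hand old hand: 4
  old hand evening: 2

hand evening evening; hand old hand; old hand evening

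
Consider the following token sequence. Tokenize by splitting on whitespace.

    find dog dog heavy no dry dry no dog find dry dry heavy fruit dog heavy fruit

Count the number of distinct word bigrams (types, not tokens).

17 tokens → 16 bigram windows in total.
Repeated bigrams (each contributes count−1 duplicates):
  dog heavy: 2
  dry dry: 2
  heavy fruit: 2
3 duplicate windows → 16 − 3 = 13 distinct.

13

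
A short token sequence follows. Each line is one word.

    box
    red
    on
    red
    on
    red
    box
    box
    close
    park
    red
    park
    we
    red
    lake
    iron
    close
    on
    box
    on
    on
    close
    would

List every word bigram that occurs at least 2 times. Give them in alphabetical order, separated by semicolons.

on red; red on

Bigram counts meeting the condition (at least 2 times):
  on red: 2
  red on: 2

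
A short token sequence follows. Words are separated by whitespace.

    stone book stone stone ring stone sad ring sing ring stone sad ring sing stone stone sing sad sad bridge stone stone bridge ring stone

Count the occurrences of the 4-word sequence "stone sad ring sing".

Scanning the 22 overlapping 4-gram windows for "stone sad ring sing":
  position 6–9: stone sad ring sing
  position 11–14: stone sad ring sing

2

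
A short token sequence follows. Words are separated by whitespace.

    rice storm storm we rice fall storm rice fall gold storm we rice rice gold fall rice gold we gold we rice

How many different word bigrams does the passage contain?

15

22 tokens → 21 bigram windows in total.
Repeated bigrams (each contributes count−1 duplicates):
  we rice: 3
  gold we: 2
  rice fall: 2
  rice gold: 2
  storm we: 2
6 duplicate windows → 21 − 6 = 15 distinct.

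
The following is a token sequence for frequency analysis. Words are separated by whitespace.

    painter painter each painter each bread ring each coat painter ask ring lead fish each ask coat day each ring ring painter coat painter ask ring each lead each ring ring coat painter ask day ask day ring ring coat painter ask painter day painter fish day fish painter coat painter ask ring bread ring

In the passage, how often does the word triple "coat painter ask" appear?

Scanning the 53 overlapping trigram windows for "coat painter ask":
  position 9–11: coat painter ask
  position 23–25: coat painter ask
  position 32–34: coat painter ask
  position 40–42: coat painter ask
  position 50–52: coat painter ask

5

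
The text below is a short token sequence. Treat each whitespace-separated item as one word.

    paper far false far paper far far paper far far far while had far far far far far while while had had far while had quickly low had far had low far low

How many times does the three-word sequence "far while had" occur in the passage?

2

Scanning the 31 overlapping trigram windows for "far while had":
  position 11–13: far while had
  position 23–25: far while had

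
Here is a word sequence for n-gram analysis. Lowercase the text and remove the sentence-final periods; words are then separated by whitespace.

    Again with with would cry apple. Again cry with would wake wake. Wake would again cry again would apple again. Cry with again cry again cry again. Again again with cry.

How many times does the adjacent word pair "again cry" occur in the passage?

Scanning the 30 overlapping bigram windows for "again cry":
  position 7–8: again cry
  position 15–16: again cry
  position 20–21: again cry
  position 23–24: again cry
  position 25–26: again cry

5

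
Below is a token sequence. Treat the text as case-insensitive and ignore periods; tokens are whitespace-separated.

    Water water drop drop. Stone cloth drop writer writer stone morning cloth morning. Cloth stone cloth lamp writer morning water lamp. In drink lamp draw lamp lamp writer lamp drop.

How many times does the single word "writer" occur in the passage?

4

Scanning the 30 tokens for "writer":
  position 8: writer
  position 9: writer
  position 18: writer
  position 28: writer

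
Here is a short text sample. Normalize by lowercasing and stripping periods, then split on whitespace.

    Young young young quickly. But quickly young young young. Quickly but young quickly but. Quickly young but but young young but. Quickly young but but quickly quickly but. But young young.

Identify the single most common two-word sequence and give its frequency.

Bigram frequencies (highest first):
  young young: 6
  quickly but: 4
  but quickly: 4
  young quickly: 3
  quickly young: 3
  but young: 3
  … (3 more, each ≤ 3)

"young young", 6 times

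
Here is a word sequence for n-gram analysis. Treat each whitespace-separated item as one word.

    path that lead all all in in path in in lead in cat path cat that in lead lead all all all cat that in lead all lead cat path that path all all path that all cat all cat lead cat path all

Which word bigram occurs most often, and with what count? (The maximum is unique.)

Bigram frequencies (highest first):
  all all: 4
  path that: 3
  lead all: 3
  in lead: 3
  cat path: 3
  all cat: 3
  … (19 more, each ≤ 2)

"all all", 4 times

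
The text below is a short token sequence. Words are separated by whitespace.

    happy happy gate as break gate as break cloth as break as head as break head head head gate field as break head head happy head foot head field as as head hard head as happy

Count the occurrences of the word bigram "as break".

Scanning the 35 overlapping bigram windows for "as break":
  position 4–5: as break
  position 7–8: as break
  position 10–11: as break
  position 14–15: as break
  position 21–22: as break

5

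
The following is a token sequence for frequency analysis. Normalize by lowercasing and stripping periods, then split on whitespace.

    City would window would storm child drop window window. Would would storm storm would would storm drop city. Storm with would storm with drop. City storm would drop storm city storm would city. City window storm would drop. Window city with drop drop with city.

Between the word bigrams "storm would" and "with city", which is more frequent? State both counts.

"storm would" (4 vs 1)

"storm would": 4 occurrences
"with city": 1 occurrence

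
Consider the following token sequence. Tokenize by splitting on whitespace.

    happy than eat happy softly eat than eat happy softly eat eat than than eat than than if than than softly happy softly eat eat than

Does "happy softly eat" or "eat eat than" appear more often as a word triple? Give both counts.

"happy softly eat" (3 vs 2)

"happy softly eat": 3 occurrences
"eat eat than": 2 occurrences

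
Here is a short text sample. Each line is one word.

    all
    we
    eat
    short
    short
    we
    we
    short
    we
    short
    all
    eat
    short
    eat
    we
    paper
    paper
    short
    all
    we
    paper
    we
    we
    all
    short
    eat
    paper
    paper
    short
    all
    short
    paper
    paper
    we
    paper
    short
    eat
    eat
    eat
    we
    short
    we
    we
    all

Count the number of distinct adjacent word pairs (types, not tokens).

20

44 tokens → 43 bigram windows in total.
Repeated bigrams (each contributes count−1 duplicates):
  paper paper: 3
  paper short: 3
  short all: 3
  short eat: 3
  short we: 3
  we paper: 3
  we short: 3
  we we: 3
  … (7 more repeated)
23 duplicate windows → 43 − 23 = 20 distinct.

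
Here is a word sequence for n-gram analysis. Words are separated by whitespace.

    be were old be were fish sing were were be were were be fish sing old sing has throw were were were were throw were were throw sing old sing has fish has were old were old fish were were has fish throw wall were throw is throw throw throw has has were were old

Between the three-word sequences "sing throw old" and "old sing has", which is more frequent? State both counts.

"old sing has" (2 vs 0)

"sing throw old": 0 occurrences
"old sing has": 2 occurrences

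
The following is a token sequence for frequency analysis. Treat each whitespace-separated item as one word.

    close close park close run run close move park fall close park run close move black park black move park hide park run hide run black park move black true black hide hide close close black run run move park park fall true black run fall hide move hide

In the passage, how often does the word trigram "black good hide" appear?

Scanning the 47 overlapping trigram windows for "black good hide":
  (none found)

0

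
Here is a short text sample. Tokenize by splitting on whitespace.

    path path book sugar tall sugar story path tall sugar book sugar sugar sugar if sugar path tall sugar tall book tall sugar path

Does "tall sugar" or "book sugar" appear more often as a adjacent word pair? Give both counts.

"tall sugar" (4 vs 2)

"tall sugar": 4 occurrences
"book sugar": 2 occurrences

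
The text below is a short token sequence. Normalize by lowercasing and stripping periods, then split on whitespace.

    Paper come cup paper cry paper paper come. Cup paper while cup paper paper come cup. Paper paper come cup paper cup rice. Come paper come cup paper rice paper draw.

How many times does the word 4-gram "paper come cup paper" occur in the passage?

Scanning the 28 overlapping 4-gram windows for "paper come cup paper":
  position 1–4: paper come cup paper
  position 7–10: paper come cup paper
  position 14–17: paper come cup paper
  position 18–21: paper come cup paper
  position 25–28: paper come cup paper

5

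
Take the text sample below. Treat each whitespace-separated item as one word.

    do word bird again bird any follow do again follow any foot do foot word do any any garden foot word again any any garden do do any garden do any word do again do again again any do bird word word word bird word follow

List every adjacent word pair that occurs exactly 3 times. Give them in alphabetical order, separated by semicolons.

Bigram counts meeting the condition (exactly 3 times):
  any garden: 3
  do again: 3
  do any: 3

any garden; do again; do any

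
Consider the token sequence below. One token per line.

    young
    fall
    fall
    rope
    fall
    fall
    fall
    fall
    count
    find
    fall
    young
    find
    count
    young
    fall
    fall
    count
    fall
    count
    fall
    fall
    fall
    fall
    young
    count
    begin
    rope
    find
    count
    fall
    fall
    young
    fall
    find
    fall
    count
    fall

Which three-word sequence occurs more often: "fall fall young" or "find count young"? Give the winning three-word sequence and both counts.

"fall fall young" (2 vs 1)

"fall fall young": 2 occurrences
"find count young": 1 occurrence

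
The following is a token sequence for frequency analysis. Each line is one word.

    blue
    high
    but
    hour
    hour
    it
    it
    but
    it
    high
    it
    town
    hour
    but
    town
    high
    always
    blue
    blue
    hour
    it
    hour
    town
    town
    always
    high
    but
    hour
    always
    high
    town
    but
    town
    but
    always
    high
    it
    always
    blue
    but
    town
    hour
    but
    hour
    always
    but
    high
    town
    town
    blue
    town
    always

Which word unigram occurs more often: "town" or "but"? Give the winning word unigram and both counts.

"town" (10 vs 9)

"town": 10 occurrences
"but": 9 occurrences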